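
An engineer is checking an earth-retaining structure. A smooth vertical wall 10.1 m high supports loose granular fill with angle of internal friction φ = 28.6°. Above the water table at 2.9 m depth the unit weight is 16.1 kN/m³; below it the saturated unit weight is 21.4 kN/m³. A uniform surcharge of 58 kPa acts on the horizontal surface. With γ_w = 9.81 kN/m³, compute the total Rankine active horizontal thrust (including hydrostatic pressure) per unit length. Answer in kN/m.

709 kN/m

K_a = tan²(45° − φ/2) = 0.3525.
γ' = 21.4 − 9.81 = 11.59 kN/m³. h₂ = H − d_w = 7.2 m.
σ'_h: at surface K_a·q = 20.45; at WT K_a(q+γd_w) = 36.91; at base K_a(q+γd_w+γ'h₂) = 66.33 kPa.
P₁ = ½(20.45+36.91)×2.9 = 83.17; P₂ = ½(36.91+66.33)×7.2 = 371.6; P_w = ½γ_w h₂² = 254.3.
Total = 83.17+371.6+254.3 = 709.1 kN/m.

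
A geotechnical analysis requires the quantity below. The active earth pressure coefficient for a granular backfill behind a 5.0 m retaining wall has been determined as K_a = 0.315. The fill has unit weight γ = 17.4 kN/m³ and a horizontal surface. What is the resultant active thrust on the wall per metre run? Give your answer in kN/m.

P = ½ K_a γ H² = 0.5 × 0.315 × 17.4 × 5.0² = 68.51 kN/m.

68.5 kN/m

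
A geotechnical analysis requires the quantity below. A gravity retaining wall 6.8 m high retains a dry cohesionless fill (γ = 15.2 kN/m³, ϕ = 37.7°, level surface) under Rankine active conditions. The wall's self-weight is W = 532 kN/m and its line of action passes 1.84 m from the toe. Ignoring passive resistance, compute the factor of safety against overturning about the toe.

5.10

K_a = tan²(45° − 37.7°/2) = 0.2411.
P_a = ½K_aγH² = 0.5×0.2411×15.2×6.8² = 84.71 kN/m, acting at H/3 = 2.267 m above the base.
Overturning moment M_o = P_a × H/3 = 84.71 × 2.267 = 192.0.
Resisting moment M_r = W × 1.84 = 532 × 1.84 = 978.9.
FS_overturning = M_r/M_o = 978.9/192.0 = 5.098.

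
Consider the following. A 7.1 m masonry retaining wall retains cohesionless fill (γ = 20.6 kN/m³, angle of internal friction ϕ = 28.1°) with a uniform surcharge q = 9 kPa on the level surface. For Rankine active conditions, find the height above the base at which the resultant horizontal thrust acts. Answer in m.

2.50 m

K_a = 0.3596.
Triangular part P₁ = ½K_aγH² = 186.7 at H/3 = 2.367 m; rectangular part P₂ = K_a q H = 22.98 at H/2 = 3.550 m.
ȳ = (P₁·2.367 + P₂·3.550)/(P₁+P₂) = 2.496 m.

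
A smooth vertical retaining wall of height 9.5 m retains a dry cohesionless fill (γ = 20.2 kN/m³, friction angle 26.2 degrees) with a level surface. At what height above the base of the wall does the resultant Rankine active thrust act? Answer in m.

K_a = 0.3874.
The pressure distribution is triangular, so the resultant acts at H/3 above the base = 9.5/3 = 3.167 m.

3.17 m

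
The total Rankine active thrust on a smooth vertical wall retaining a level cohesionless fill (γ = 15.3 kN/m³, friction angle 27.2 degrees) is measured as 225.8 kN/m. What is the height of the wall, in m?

K_a = 0.3726. P_a = ½ K_a γ H² ⇒ H = √(2P_a/(K_a γ)).
H = √(2×225.8/(0.3726×15.3)) = 8.901 m.

8.90 m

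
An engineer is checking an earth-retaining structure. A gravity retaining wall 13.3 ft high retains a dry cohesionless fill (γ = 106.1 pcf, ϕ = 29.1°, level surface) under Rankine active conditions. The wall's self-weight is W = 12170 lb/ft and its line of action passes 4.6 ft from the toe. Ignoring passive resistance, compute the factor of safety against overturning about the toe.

K_a = tan²(45° − 29.1°/2) = 0.3456.
P_a = ½K_aγH² = 0.5×0.3456×106.1×13.3² = 3243 lb/ft, acting at H/3 = 4.433 ft above the base.
Overturning moment M_o = P_a × H/3 = 3243 × 4.433 = 14380.
Resisting moment M_r = W × 4.6 = 12170 × 4.6 = 55980.
FS_overturning = M_r/M_o = 55980/14380 = 3.894.

3.89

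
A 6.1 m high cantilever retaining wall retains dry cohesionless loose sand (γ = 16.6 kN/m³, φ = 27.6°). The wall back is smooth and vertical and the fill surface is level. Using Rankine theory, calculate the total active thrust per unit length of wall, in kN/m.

113 kN/m

K_a = tan²(45° − φ/2) = 0.3668.
P_a = ½ K_a γ H² = 0.5 × 0.3668 × 16.6 × 6.1² = 113.3 kN/m.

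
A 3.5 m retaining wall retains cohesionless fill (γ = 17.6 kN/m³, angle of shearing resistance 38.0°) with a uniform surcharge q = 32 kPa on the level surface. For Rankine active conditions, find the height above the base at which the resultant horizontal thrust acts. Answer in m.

K_a = 0.2379.
Triangular part P₁ = ½K_aγH² = 25.64 at H/3 = 1.167 m; rectangular part P₂ = K_a q H = 26.64 at H/2 = 1.750 m.
ȳ = (P₁·1.167 + P₂·1.750)/(P₁+P₂) = 1.464 m.

1.46 m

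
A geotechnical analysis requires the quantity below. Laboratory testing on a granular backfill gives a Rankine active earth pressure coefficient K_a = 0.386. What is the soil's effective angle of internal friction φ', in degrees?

K_a = tan²(45° − φ/2) ⇒ 45° − φ/2 = arctan(√0.386) = 31.85°.
φ = 2(45° − 31.85°) = 26.30°.

26.3°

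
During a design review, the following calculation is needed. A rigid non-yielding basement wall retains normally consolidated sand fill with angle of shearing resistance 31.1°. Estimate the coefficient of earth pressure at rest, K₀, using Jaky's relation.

K₀ = 1 − sin φ' = 1 − sin 31.1° = 0.4835.

0.483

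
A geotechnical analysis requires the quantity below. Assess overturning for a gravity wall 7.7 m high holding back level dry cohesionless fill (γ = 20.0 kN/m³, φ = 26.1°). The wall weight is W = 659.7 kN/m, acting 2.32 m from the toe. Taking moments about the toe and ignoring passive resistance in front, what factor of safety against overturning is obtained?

K_a = tan²(45° − 26.1°/2) = 0.3889.
P_a = ½K_aγH² = 0.5×0.3889×20.0×7.7² = 230.6 kN/m, acting at H/3 = 2.567 m above the base.
Overturning moment M_o = P_a × H/3 = 230.6 × 2.567 = 591.9.
Resisting moment M_r = W × 2.32 = 659.7 × 2.32 = 1531.
FS_overturning = M_r/M_o = 1531/591.9 = 2.586.

2.59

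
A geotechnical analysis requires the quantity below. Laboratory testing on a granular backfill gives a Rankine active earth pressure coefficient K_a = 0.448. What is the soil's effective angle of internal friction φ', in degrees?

K_a = tan²(45° − φ/2) ⇒ 45° − φ/2 = arctan(√0.448) = 33.80°.
φ = 2(45° − 33.80°) = 22.41°.

22.4°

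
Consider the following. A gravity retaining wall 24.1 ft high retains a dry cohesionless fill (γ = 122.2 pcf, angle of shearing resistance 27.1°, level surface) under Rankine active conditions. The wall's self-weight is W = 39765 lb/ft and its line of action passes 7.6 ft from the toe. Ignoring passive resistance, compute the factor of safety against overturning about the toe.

2.83

K_a = tan²(45° − 27.1°/2) = 0.3741.
P_a = ½K_aγH² = 0.5×0.3741×122.2×24.1² = 13270 lb/ft, acting at H/3 = 8.033 ft above the base.
Overturning moment M_o = P_a × H/3 = 13270 × 8.033 = 106600.
Resisting moment M_r = W × 7.6 = 39765 × 7.6 = 302200.
FS_overturning = M_r/M_o = 302200/106600 = 2.834.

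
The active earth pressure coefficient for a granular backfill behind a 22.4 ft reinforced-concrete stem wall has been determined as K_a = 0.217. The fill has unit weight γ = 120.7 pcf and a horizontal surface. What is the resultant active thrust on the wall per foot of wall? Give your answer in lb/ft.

6570 lb/ft

P = ½ K_a γ H² = 0.5 × 0.217 × 120.7 × 22.4² = 6571 lb/ft.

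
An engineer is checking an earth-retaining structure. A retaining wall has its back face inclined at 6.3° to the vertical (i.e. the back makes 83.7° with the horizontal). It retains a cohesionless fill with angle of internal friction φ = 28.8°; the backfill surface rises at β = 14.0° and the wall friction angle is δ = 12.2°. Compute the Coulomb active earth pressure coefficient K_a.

0.450

K_a = sin²(α+φ) / [sin²α · sin(α−δ) · (1 + √{sin(φ+δ)sin(φ−β) / (sin(α−δ)sin(α+β))})²].
With α = 83.7°, φ = 28.8°, δ = 12.2°, β = 14.0°: K_a = 0.4504.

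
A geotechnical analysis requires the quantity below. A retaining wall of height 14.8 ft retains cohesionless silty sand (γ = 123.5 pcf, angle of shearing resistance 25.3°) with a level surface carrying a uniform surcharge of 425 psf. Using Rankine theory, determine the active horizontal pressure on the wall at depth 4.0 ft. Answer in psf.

369 psf

K_a = (1 − sin φ)/(1 + sin φ) = 0.4012.
σ_v = γz + q = 123.5 × 4.0 + 425 = 919.0 psf.
σ_h = K_a σ_v = 0.4012 × 919.0 = 368.7 psf.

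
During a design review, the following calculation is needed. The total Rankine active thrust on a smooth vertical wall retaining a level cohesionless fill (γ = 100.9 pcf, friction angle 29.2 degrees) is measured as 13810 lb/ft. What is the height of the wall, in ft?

28.2 ft

K_a = 0.3442. P_a = ½ K_a γ H² ⇒ H = √(2P_a/(K_a γ)).
H = √(2×13810/(0.3442×100.9)) = 28.20 ft.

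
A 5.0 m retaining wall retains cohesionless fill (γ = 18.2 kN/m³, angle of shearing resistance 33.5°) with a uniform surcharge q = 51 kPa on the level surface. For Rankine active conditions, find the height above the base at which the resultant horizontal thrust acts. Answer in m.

2.11 m

K_a = 0.2887.
Triangular part P₁ = ½K_aγH² = 65.68 at H/3 = 1.667 m; rectangular part P₂ = K_a q H = 73.62 at H/2 = 2.500 m.
ȳ = (P₁·1.667 + P₂·2.500)/(P₁+P₂) = 2.107 m.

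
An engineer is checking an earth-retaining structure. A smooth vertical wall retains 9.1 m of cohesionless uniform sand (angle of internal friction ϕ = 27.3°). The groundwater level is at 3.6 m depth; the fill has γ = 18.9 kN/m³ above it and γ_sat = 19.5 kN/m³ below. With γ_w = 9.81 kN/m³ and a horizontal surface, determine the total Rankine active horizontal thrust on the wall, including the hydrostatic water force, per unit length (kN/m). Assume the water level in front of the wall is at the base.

K_a = tan²(45° − φ/2) = 0.3711.
γ' = 19.5 − 9.81 = 9.690 kN/m³. Depth below WT = 5.5 m.
σ'_h at WT = K_a γ d_w = 25.25 kPa; at base = 25.25 + K_a γ' × 5.5 = 45.03 kPa.
P₁ (0–3.6 m) = ½×25.25×3.6 = 45.45. P₂ (3.6–9.1 m) = ½(25.25+45.03)×5.5 = 193.3.
P_w = ½ γ_w h₂² = 0.5×9.81×5.5² = 148.4. Total = 45.45+193.3+148.4 = 387.1 kN/m.

387 kN/m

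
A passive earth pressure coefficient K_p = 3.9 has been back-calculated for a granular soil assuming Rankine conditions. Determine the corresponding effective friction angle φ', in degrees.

K_p = (1+sin φ)/(1−sin φ) ⇒ sin φ = (K_p − 1)/(K_p + 1) = 0.5918.
φ = arcsin(0.5918) = 36.29°.

36.3°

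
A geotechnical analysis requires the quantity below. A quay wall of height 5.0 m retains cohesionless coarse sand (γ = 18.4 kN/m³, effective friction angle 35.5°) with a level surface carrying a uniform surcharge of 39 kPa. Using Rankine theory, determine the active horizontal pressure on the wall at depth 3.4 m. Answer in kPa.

K_a = (1 − sin φ)/(1 + sin φ) = 0.2653.
σ_v = γz + q = 18.4 × 3.4 + 39 = 101.6 kPa.
σ_h = K_a σ_v = 0.2653 × 101.6 = 26.94 kPa.

26.9 kPa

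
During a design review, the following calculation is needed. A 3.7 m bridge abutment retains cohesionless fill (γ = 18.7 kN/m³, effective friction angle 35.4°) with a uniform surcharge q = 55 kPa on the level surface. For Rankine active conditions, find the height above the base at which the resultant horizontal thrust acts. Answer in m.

K_a = 0.2664.
Triangular part P₁ = ½K_aγH² = 34.10 at H/3 = 1.233 m; rectangular part P₂ = K_a q H = 54.21 at H/2 = 1.850 m.
ȳ = (P₁·1.233 + P₂·1.850)/(P₁+P₂) = 1.612 m.

1.61 m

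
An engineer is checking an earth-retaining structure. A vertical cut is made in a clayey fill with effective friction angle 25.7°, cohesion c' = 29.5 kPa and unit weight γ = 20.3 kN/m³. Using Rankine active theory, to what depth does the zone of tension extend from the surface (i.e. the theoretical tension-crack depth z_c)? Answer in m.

K_a = tan²(45° − 25.7°/2) = 0.3950; √K_a = 0.6285.
The active pressure is zero where K_a γ z = 2c√K_a, so z_c = 2c/(γ√K_a) = 2×29.5/(20.3×0.6285) = 4.624 m.

4.62 m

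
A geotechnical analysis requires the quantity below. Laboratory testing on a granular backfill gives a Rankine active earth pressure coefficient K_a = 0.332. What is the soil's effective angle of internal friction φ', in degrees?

30.1°

K_a = tan²(45° − φ/2) ⇒ 45° − φ/2 = arctan(√0.332) = 29.95°.
φ = 2(45° − 29.95°) = 30.10°.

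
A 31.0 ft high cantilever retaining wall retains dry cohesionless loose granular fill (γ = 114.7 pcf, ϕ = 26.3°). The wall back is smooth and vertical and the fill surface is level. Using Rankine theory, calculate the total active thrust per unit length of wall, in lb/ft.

K_a = tan²(45° − φ/2) = 0.3859.
P_a = ½ K_a γ H² = 0.5 × 0.3859 × 114.7 × 31.0² = 21270 lb/ft.

21300 lb/ft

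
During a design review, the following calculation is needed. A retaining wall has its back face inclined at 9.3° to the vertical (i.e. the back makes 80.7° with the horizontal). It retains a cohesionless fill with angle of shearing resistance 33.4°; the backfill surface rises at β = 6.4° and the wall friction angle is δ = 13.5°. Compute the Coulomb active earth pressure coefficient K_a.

0.363

K_a = sin²(α+φ) / [sin²α · sin(α−δ) · (1 + √{sin(φ+δ)sin(φ−β) / (sin(α−δ)sin(α+β))})²].
With α = 80.7°, φ = 33.4°, δ = 13.5°, β = 6.4°: K_a = 0.3625.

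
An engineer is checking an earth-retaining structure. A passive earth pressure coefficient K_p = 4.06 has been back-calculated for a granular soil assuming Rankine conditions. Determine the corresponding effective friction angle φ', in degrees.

37.2°

K_p = (1+sin φ)/(1−sin φ) ⇒ sin φ = (K_p − 1)/(K_p + 1) = 0.6047.
φ = arcsin(0.6047) = 37.21°.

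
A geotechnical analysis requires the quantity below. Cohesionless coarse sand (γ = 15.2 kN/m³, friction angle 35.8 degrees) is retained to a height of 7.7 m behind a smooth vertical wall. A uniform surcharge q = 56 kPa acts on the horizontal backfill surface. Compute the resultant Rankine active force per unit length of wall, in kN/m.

K_a = tan²(45° − φ/2) = 0.2619.
Soil triangle: ½ K_a γ H² = 0.5×0.2619×15.2×7.7² = 118.0 kN/m.
Surcharge rectangle: K_a q H = 0.2619×56×7.7 = 112.9 kN/m.
Total = 118.0 + 112.9 = 230.9 kN/m.

231 kN/m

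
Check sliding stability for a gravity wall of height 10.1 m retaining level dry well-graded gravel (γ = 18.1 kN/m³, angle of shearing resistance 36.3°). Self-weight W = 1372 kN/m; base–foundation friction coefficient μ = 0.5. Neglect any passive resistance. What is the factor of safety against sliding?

2.90

K_a = tan²(45° − 36.3°/2) = 0.2563.
P_a = ½K_aγH² = 0.5×0.2563×18.1×10.1² = 236.6 kN/m, acting at H/3 = 3.367 m above the base.
FS_sliding = μW / P_a = 0.5×1372 / 236.6 = 2.900.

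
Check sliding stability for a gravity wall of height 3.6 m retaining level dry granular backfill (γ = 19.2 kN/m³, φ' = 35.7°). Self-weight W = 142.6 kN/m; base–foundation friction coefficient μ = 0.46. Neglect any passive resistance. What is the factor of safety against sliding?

2.00

K_a = tan²(45° − 35.7°/2) = 0.2630.
P_a = ½K_aγH² = 0.5×0.2630×19.2×3.6² = 32.72 kN/m, acting at H/3 = 1.200 m above the base.
FS_sliding = μW / P_a = 0.46×142.6 / 32.72 = 2.005.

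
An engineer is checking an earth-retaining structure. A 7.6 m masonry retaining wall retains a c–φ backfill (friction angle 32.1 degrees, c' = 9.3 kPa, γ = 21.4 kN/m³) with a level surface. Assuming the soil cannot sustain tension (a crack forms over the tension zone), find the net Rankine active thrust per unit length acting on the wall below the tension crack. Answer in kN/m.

K_a = 0.3060; √K_a = 0.5532.
Tension-crack depth z_c = 2c/(γ√K_a) = 2×9.3/(21.4×0.5532) = 1.571 m.
σ_a at base = K_a γ H − 2c√K_a = 0.3060×21.4×7.6 − 2×9.3×0.5532 = 39.48 kPa.
P_a = ½ × 39.48 × (H − z_c) = 0.5×39.48×6.029 = 119.0 kN/m.

119 kN/m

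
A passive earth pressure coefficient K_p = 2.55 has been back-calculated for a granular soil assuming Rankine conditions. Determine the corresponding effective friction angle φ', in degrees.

K_p = (1+sin φ)/(1−sin φ) ⇒ sin φ = (K_p − 1)/(K_p + 1) = 0.4366.
φ = arcsin(0.4366) = 25.89°.

25.9°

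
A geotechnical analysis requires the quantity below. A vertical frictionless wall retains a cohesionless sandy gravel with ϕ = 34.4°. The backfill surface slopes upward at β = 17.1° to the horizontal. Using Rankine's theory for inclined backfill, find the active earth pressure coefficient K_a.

0.315

K_a = cos β · (cos β − √(cos²β − cos²φ)) / (cos β + √(cos²β − cos²φ)).
cos β = 0.9558, cos φ = 0.8251, √(cos²β − cos²φ) = 0.4824.
K_a = 0.9558 × (0.9558 − 0.4824)/(0.9558 + 0.4824) = 0.3146.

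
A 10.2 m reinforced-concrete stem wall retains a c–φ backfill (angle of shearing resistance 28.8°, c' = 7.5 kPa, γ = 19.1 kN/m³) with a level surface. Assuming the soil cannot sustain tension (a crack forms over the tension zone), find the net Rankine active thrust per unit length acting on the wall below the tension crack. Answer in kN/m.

K_a = 0.3498; √K_a = 0.5914.
Tension-crack depth z_c = 2c/(γ√K_a) = 2×7.5/(19.1×0.5914) = 1.328 m.
σ_a at base = K_a γ H − 2c√K_a = 0.3498×19.1×10.2 − 2×7.5×0.5914 = 59.27 kPa.
P_a = ½ × 59.27 × (H − z_c) = 0.5×59.27×8.872 = 262.9 kN/m.

263 kN/m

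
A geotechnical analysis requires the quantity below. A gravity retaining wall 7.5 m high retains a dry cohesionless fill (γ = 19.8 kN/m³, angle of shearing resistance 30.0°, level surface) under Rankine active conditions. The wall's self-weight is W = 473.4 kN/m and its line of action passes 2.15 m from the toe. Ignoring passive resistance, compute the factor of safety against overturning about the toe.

K_a = tan²(45° − 30.0°/2) = 0.3333.
P_a = ½K_aγH² = 0.5×0.3333×19.8×7.5² = 185.6 kN/m, acting at H/3 = 2.500 m above the base.
Overturning moment M_o = P_a × H/3 = 185.6 × 2.500 = 464.1.
Resisting moment M_r = W × 2.15 = 473.4 × 2.15 = 1018.
FS_overturning = M_r/M_o = 1018/464.1 = 2.193.

2.19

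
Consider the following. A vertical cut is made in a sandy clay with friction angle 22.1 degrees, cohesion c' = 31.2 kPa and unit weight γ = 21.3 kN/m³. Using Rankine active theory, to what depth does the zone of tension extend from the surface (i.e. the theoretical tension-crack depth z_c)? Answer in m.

K_a = tan²(45° − 22.1°/2) = 0.4533; √K_a = 0.6732.
The active pressure is zero where K_a γ z = 2c√K_a, so z_c = 2c/(γ√K_a) = 2×31.2/(21.3×0.6732) = 4.351 m.

4.35 m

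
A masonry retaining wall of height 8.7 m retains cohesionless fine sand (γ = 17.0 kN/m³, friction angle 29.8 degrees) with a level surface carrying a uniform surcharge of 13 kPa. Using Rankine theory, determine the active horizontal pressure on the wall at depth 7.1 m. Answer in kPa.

K_a = (1 − sin φ)/(1 + sin φ) = 0.3360.
σ_v = γz + q = 17.0 × 7.1 + 13 = 133.7 kPa.
σ_h = K_a σ_v = 0.3360 × 133.7 = 44.93 kPa.

44.9 kPa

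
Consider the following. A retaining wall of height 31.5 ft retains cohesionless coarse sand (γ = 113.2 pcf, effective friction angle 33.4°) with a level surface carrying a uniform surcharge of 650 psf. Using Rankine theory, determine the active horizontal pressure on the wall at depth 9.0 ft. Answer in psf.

K_a = (1 − sin φ)/(1 + sin φ) = 0.2899.
σ_v = γz + q = 113.2 × 9.0 + 650 = 1669 psf.
σ_h = K_a σ_v = 0.2899 × 1669 = 483.8 psf.

484 psf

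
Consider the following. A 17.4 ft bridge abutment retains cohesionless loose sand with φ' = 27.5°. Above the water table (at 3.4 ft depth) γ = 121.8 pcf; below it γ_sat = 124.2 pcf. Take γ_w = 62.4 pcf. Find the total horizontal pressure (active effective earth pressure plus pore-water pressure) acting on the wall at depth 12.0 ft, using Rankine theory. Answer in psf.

K_a = (1 − sin φ)/(1 + sin φ) = 0.3682.
γ' = 124.2 − 62.4 = 61.80 pcf.
Effective vertical stress at 12.0 ft: σ'_v = 121.8×3.4 + 61.80×8.60 = 945.6 psf.
σ'_h = K_a σ'_v = 0.3682 × 945.6 = 348.2 psf; u = γ_w × 8.60 = 536.6 psf.
Total σ_h = 348.2 + 536.6 = 884.8 psf.

885 psf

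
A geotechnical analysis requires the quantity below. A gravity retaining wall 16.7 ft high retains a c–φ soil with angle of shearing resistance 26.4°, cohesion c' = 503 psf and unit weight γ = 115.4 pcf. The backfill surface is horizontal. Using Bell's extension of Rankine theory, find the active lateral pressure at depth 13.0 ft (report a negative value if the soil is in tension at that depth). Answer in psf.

K_a = (1 − sin φ)/(1 + sin φ) = 0.3844.
σ_a = K_a γ z − 2c√K_a = 0.3844×115.4×13.0 − 2×503×0.6200 = -47.02 psf.

-47.0 psf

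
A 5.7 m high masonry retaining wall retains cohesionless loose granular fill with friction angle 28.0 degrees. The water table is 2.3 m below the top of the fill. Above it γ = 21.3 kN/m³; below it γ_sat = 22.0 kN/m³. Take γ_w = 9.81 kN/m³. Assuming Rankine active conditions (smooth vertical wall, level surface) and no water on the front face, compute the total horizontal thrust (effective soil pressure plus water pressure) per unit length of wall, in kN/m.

K_a = tan²(45° − φ/2) = 0.3610.
γ' = 22.0 − 9.81 = 12.19 kN/m³. Depth below WT = 3.4 m.
σ'_h at WT = K_a γ d_w = 17.69 kPa; at base = 17.69 + K_a γ' × 3.4 = 32.65 kPa.
P₁ (0–2.3 m) = ½×17.69×2.3 = 20.34. P₂ (2.3–5.7 m) = ½(17.69+32.65)×3.4 = 85.57.
P_w = ½ γ_w h₂² = 0.5×9.81×3.4² = 56.70. Total = 20.34+85.57+56.70 = 162.6 kN/m.

163 kN/m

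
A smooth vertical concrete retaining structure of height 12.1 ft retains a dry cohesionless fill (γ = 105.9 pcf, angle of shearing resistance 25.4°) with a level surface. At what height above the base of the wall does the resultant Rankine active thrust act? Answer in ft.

4.03 ft

K_a = 0.3996.
The pressure distribution is triangular, so the resultant acts at H/3 above the base = 12.1/3 = 4.033 ft.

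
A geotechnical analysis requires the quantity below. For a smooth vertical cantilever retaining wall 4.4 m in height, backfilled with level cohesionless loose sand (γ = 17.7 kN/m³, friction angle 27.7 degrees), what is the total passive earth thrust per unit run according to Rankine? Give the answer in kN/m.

469 kN/m

K_p = tan²(45° + φ/2) = 2.737.
P_p = ½ K_p γ H² = 0.5 × 2.737 × 17.7 × 4.4² = 469.0 kN/m.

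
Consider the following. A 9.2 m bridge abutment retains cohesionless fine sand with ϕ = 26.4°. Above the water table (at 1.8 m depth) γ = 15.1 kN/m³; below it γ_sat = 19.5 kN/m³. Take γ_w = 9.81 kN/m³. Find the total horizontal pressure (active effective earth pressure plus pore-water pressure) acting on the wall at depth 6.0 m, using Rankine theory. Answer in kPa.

67.3 kPa

K_a = (1 − sin φ)/(1 + sin φ) = 0.3844.
γ' = 19.5 − 9.81 = 9.690 kN/m³.
Effective vertical stress at 6.0 m: σ'_v = 15.1×1.8 + 9.690×4.20 = 67.88 kPa.
σ'_h = K_a σ'_v = 0.3844 × 67.88 = 26.09 kPa; u = γ_w × 4.20 = 41.20 kPa.
Total σ_h = 26.09 + 41.20 = 67.30 kPa.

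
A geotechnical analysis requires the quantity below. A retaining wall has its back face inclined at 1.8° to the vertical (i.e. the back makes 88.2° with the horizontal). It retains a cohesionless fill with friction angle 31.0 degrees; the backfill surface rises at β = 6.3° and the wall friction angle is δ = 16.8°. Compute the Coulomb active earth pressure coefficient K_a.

0.326

K_a = sin²(α+φ) / [sin²α · sin(α−δ) · (1 + √{sin(φ+δ)sin(φ−β) / (sin(α−δ)sin(α+β))})²].
With α = 88.2°, φ = 31.0°, δ = 16.8°, β = 6.3°: K_a = 0.3255.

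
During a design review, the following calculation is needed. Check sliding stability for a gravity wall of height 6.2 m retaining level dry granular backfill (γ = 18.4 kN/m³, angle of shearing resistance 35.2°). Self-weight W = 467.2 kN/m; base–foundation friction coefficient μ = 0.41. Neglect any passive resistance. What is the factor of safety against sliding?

K_a = tan²(45° − 35.2°/2) = 0.2687.
P_a = ½K_aγH² = 0.5×0.2687×18.4×6.2² = 95.02 kN/m, acting at H/3 = 2.067 m above the base.
FS_sliding = μW / P_a = 0.41×467.2 / 95.02 = 2.016.

2.02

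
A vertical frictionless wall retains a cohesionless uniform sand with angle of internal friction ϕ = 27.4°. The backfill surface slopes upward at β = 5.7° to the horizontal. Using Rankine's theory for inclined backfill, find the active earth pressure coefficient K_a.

K_a = cos β · (cos β − √(cos²β − cos²φ)) / (cos β + √(cos²β − cos²φ)).
cos β = 0.9951, cos φ = 0.8878, √(cos²β − cos²φ) = 0.4494.
K_a = 0.9951 × (0.9951 − 0.4494)/(0.9951 + 0.4494) = 0.3759.

0.376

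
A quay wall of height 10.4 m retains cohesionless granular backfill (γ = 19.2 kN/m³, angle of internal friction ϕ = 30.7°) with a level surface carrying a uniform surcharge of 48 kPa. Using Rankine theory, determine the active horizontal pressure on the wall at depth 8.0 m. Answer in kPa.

65.3 kPa

K_a = (1 − sin φ)/(1 + sin φ) = 0.3240.
σ_v = γz + q = 19.2 × 8.0 + 48 = 201.6 kPa.
σ_h = K_a σ_v = 0.3240 × 201.6 = 65.32 kPa.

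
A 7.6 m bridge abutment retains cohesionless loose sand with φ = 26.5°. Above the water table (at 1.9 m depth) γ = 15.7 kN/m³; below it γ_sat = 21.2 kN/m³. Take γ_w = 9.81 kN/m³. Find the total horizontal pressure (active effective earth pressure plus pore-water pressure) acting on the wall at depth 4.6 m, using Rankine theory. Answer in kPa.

K_a = (1 − sin φ)/(1 + sin φ) = 0.3829.
γ' = 21.2 − 9.81 = 11.39 kN/m³.
Effective vertical stress at 4.6 m: σ'_v = 15.7×1.9 + 11.39×2.70 = 60.58 kPa.
σ'_h = K_a σ'_v = 0.3829 × 60.58 = 23.20 kPa; u = γ_w × 2.70 = 26.49 kPa.
Total σ_h = 23.20 + 26.49 = 49.69 kPa.

49.7 kPa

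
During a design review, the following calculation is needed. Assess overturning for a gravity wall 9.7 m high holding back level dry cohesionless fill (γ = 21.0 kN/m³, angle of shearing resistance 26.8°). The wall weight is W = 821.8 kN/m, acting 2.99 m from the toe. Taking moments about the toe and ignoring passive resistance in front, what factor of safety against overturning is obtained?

2.03

K_a = tan²(45° − 26.8°/2) = 0.3785.
P_a = ½K_aγH² = 0.5×0.3785×21.0×9.7² = 373.9 kN/m, acting at H/3 = 3.233 m above the base.
Overturning moment M_o = P_a × H/3 = 373.9 × 3.233 = 1209.
Resisting moment M_r = W × 2.99 = 821.8 × 2.99 = 2457.
FS_overturning = M_r/M_o = 2457/1209 = 2.032.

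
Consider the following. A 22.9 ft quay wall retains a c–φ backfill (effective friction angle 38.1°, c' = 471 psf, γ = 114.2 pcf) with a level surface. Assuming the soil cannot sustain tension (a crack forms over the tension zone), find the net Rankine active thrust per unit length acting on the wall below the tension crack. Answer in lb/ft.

479 lb/ft

K_a = 0.2368; √K_a = 0.4867.
Tension-crack depth z_c = 2c/(γ√K_a) = 2×471/(114.2×0.4867) = 16.95 ft.
σ_a at base = K_a γ H − 2c√K_a = 0.2368×114.2×22.9 − 2×471×0.4867 = 160.9 psf.
P_a = ½ × 160.9 × (H − z_c) = 0.5×160.9×5.950 = 478.8 lb/ft.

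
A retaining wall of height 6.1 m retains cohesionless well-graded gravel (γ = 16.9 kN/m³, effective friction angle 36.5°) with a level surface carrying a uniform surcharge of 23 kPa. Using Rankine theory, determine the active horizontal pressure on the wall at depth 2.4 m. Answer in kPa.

16.1 kPa

K_a = (1 − sin φ)/(1 + sin φ) = 0.2541.
σ_v = γz + q = 16.9 × 2.4 + 23 = 63.56 kPa.
σ_h = K_a σ_v = 0.2541 × 63.56 = 16.15 kPa.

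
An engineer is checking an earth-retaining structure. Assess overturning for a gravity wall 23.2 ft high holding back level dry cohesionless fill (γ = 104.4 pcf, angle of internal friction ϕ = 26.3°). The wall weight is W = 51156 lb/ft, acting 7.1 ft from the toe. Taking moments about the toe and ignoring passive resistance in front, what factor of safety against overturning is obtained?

K_a = tan²(45° − 26.3°/2) = 0.3859.
P_a = ½K_aγH² = 0.5×0.3859×104.4×23.2² = 10840 lb/ft, acting at H/3 = 7.733 ft above the base.
Overturning moment M_o = P_a × H/3 = 10840 × 7.733 = 83850.
Resisting moment M_r = W × 7.1 = 51156 × 7.1 = 363200.
FS_overturning = M_r/M_o = 363200/83850 = 4.331.

4.33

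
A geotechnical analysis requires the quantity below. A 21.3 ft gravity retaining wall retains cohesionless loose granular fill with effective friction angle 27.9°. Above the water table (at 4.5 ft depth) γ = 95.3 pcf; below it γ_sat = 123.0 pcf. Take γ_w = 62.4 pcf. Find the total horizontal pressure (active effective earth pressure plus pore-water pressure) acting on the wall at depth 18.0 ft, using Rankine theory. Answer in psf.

1290 psf

K_a = (1 − sin φ)/(1 + sin φ) = 0.3625.
γ' = 123.0 − 62.4 = 60.60 pcf.
Effective vertical stress at 18.0 ft: σ'_v = 95.3×4.5 + 60.60×13.5 = 1247 psf.
σ'_h = K_a σ'_v = 0.3625 × 1247 = 452.0 psf; u = γ_w × 13.5 = 842.4 psf.
Total σ_h = 452.0 + 842.4 = 1294 psf.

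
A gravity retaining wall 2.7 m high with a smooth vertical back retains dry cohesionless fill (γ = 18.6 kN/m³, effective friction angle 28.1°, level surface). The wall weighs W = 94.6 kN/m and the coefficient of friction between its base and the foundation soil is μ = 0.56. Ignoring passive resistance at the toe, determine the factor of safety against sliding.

2.17

K_a = tan²(45° − 28.1°/2) = 0.3596.
P_a = ½K_aγH² = 0.5×0.3596×18.6×2.7² = 24.38 kN/m, acting at H/3 = 0.9000 m above the base.
FS_sliding = μW / P_a = 0.56×94.6 / 24.38 = 2.173.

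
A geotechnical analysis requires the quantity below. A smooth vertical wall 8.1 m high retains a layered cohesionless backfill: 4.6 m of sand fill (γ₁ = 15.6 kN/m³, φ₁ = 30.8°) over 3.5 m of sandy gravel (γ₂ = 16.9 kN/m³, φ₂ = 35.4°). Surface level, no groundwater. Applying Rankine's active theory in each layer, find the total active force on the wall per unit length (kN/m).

K_a1 = tan²(45°−30.8°/2) = 0.3227; K_a2 = tan²(45°−35.4°/2) = 0.2664.
Layer 1: σ at base = K_a1 γ₁ h₁ = 23.16 kPa; P₁ = ½×23.16×4.6 = 53.26.
Layer 2: σ_v at top = γ₁h₁ = 71.76; σ_h top = K_a2×71.76 = 19.12; σ_h base = K_a2×(71.76+16.9×3.5) = 34.87.
P₂ = ½(19.12+34.87)×3.5 = 94.48. Total P_a = 53.26+94.48 = 147.7 kN/m.

148 kN/m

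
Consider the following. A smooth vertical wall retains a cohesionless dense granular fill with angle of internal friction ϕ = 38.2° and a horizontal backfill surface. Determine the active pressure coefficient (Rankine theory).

0.236

K_a = (1 − sin φ)/(1 + sin φ) = (1 − sin 38.2°)/(1 + sin 38.2°) = 0.2358.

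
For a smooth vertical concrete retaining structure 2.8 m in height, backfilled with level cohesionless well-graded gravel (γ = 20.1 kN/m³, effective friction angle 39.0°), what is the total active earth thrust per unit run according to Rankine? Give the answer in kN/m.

17.9 kN/m

K_a = tan²(45° − φ/2) = 0.2275.
P_a = ½ K_a γ H² = 0.5 × 0.2275 × 20.1 × 2.8² = 17.93 kN/m.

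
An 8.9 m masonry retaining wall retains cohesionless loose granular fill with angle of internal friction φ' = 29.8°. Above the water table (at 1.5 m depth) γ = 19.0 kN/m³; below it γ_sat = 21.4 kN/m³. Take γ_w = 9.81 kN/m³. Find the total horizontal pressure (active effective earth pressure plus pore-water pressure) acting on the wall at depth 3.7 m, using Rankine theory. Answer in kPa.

39.7 kPa

K_a = (1 − sin φ)/(1 + sin φ) = 0.3360.
γ' = 21.4 − 9.81 = 11.59 kN/m³.
Effective vertical stress at 3.7 m: σ'_v = 19.0×1.5 + 11.59×2.20 = 54.00 kPa.
σ'_h = K_a σ'_v = 0.3360 × 54.00 = 18.14 kPa; u = γ_w × 2.20 = 21.58 kPa.
Total σ_h = 18.14 + 21.58 = 39.73 kPa.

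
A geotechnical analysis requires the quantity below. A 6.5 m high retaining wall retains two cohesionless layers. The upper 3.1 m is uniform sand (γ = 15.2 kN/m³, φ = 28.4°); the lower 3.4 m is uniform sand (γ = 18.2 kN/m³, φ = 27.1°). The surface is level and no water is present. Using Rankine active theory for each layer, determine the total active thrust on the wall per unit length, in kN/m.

125 kN/m

K_a1 = tan²(45°−28.4°/2) = 0.3554; K_a2 = tan²(45°−27.1°/2) = 0.3741.
Layer 1: σ at base = K_a1 γ₁ h₁ = 16.74 kPa; P₁ = ½×16.74×3.1 = 25.95.
Layer 2: σ_v at top = γ₁h₁ = 47.12; σ_h top = K_a2×47.12 = 17.63; σ_h base = K_a2×(47.12+18.2×3.4) = 40.77.
P₂ = ½(17.63+40.77)×3.4 = 99.28. Total P_a = 25.95+99.28 = 125.2 kN/m.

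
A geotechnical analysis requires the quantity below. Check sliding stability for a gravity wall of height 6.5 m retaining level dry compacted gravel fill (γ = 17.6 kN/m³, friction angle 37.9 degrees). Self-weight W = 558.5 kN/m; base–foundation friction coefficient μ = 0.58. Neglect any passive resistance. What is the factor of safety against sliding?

3.65

K_a = tan²(45° − 37.9°/2) = 0.2389.
P_a = ½K_aγH² = 0.5×0.2389×17.6×6.5² = 88.84 kN/m, acting at H/3 = 2.167 m above the base.
FS_sliding = μW / P_a = 0.58×558.5 / 88.84 = 3.646.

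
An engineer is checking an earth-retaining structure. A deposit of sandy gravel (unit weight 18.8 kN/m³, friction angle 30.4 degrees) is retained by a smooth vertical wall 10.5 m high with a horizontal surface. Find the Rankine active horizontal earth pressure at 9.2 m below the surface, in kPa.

K_a = (1 − sin φ)/(1 + sin φ) = 0.3280.
σ_h = K_a γ z = 0.3280 × 18.8 × 9.2 = 56.73 kPa.

56.7 kPa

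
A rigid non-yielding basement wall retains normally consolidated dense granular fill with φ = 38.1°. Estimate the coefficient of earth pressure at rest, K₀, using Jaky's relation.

K₀ = 1 − sin φ' = 1 − sin 38.1° = 0.3830.

0.383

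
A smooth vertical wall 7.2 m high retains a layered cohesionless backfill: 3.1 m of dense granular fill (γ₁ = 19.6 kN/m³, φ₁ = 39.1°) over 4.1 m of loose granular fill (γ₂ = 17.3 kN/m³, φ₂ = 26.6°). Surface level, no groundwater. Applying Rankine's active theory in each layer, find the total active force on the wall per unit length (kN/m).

K_a1 = tan²(45°−39.1°/2) = 0.2265; K_a2 = tan²(45°−26.6°/2) = 0.3814.
Layer 1: σ at base = K_a1 γ₁ h₁ = 13.76 kPa; P₁ = ½×13.76×3.1 = 21.33.
Layer 2: σ_v at top = γ₁h₁ = 60.76; σ_h top = K_a2×60.76 = 23.18; σ_h base = K_a2×(60.76+17.3×4.1) = 50.23.
P₂ = ½(23.18+50.23)×4.1 = 150.5. Total P_a = 21.33+150.5 = 171.8 kN/m.

172 kN/m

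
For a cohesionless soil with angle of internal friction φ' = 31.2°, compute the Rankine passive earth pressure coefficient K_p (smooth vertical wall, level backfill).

3.15

K_p = (1 + sin φ)/(1 − sin φ) = tan²(45° + 31.2°/2) = 3.150.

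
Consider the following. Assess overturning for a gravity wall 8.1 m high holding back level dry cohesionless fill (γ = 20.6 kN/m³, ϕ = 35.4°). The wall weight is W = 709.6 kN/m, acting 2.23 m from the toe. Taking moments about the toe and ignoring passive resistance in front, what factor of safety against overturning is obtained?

3.26

K_a = tan²(45° − 35.4°/2) = 0.2664.
P_a = ½K_aγH² = 0.5×0.2664×20.6×8.1² = 180.0 kN/m, acting at H/3 = 2.700 m above the base.
Overturning moment M_o = P_a × H/3 = 180.0 × 2.700 = 486.1.
Resisting moment M_r = W × 2.23 = 709.6 × 2.23 = 1582.
FS_overturning = M_r/M_o = 1582/486.1 = 3.255.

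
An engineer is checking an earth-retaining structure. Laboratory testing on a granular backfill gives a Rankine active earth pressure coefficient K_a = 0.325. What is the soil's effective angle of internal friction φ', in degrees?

30.6°

K_a = tan²(45° − φ/2) ⇒ 45° − φ/2 = arctan(√0.325) = 29.69°.
φ = 2(45° − 29.69°) = 30.63°.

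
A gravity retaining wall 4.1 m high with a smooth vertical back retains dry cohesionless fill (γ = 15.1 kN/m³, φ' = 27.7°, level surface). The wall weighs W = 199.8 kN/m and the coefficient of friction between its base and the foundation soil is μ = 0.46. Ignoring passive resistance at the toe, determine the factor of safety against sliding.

K_a = tan²(45° − 27.7°/2) = 0.3653.
P_a = ½K_aγH² = 0.5×0.3653×15.1×4.1² = 46.37 kN/m, acting at H/3 = 1.367 m above the base.
FS_sliding = μW / P_a = 0.46×199.8 / 46.37 = 1.982.

1.98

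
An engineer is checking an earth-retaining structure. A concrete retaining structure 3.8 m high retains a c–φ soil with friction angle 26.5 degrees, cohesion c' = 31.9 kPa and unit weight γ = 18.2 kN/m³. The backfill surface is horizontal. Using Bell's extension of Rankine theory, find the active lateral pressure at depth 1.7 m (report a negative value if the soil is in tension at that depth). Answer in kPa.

-27.6 kPa

K_a = (1 − sin φ)/(1 + sin φ) = 0.3829.
σ_a = K_a γ z − 2c√K_a = 0.3829×18.2×1.7 − 2×31.9×0.6188 = -27.63 kPa.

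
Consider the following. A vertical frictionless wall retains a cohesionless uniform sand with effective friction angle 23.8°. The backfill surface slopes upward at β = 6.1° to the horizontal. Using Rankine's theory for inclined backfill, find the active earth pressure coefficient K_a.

K_a = cos β · (cos β − √(cos²β − cos²φ)) / (cos β + √(cos²β − cos²φ)).
cos β = 0.9943, cos φ = 0.9150, √(cos²β − cos²φ) = 0.3893.
K_a = 0.9943 × (0.9943 − 0.3893)/(0.9943 + 0.3893) = 0.4348.

0.435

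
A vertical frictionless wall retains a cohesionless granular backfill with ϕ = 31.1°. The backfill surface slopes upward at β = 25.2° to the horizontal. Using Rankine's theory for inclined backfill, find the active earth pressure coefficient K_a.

0.463

K_a = cos β · (cos β − √(cos²β − cos²φ)) / (cos β + √(cos²β − cos²φ)).
cos β = 0.9048, cos φ = 0.8563, √(cos²β − cos²φ) = 0.2924.
K_a = 0.9048 × (0.9048 − 0.2924)/(0.9048 + 0.2924) = 0.4628.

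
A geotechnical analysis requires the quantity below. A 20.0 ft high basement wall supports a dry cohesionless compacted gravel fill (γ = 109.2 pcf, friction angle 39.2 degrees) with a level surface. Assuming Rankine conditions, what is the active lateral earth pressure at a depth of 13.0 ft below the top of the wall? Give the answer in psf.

320 psf

K_a = (1 − sin φ)/(1 + sin φ) = 0.2255.
σ_h = K_a γ z = 0.2255 × 109.2 × 13.0 = 320.1 psf.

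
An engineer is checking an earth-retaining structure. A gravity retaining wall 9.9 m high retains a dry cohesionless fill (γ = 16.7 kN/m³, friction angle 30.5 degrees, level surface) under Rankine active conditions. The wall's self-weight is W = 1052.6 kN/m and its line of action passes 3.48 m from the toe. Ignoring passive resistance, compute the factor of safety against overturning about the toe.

4.15

K_a = tan²(45° − 30.5°/2) = 0.3267.
P_a = ½K_aγH² = 0.5×0.3267×16.7×9.9² = 267.3 kN/m, acting at H/3 = 3.300 m above the base.
Overturning moment M_o = P_a × H/3 = 267.3 × 3.300 = 882.2.
Resisting moment M_r = W × 3.48 = 1052.6 × 3.48 = 3663.
FS_overturning = M_r/M_o = 3663/882.2 = 4.152.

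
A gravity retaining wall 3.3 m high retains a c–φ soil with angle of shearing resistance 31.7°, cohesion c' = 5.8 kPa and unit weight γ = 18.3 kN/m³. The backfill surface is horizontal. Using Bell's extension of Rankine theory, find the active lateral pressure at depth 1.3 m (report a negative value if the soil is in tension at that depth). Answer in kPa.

K_a = (1 − sin φ)/(1 + sin φ) = 0.3111.
σ_a = K_a γ z − 2c√K_a = 0.3111×18.3×1.3 − 2×5.8×0.5577 = 0.9306 kPa.

0.931 kPa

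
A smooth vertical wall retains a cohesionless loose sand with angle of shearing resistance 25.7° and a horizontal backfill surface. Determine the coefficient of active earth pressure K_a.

0.395

K_a = tan²(45° − φ/2) = tan²(32.15°) = 0.3950.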